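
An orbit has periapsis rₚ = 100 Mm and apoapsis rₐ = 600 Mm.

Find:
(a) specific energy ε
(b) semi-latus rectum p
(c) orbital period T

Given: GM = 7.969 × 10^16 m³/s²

Convert to SI: rₚ = 100 Mm = 1e+08 m; rₐ = 600 Mm = 6e+08 m.
(a) With a = (rₚ + rₐ)/2 = 3.5e+08 m, ε = −GM/(2a) = −7.969e+16/(2 · 3.5e+08) J/kg ≈ -1.138e+08 J/kg
(b) From a = (rₚ + rₐ)/2 = 3.5e+08 m and e = (rₐ − rₚ)/(rₐ + rₚ) = 0.714286, p = a(1 − e²) = 3.5e+08 · (1 − (0.714286)²) ≈ 1.714e+08 m
(c) With a = (rₚ + rₐ)/2 = 3.5e+08 m, T = 2π √(a³/GM) = 2π √((3.5e+08)³/7.969e+16) s ≈ 1.457e+05 s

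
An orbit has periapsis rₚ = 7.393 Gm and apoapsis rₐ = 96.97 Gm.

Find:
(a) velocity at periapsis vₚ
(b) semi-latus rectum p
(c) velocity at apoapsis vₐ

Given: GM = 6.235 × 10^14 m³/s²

Convert to SI: rₚ = 7.393 Gm = 7.393e+09 m; rₐ = 96.97 Gm = 9.697e+10 m.
(a) With a = (rₚ + rₐ)/2 = 5.21815e+10 m, vₚ = √(GM (2/rₚ − 1/a)) = √(6.235e+14 · (2/7.393e+09 − 1/5.21815e+10)) m/s ≈ 395.9 m/s
(b) From a = (rₚ + rₐ)/2 = 5.21815e+10 m and e = (rₐ − rₚ)/(rₐ + rₚ) = 0.858321, p = a(1 − e²) = 5.21815e+10 · (1 − (0.858321)²) ≈ 1.374e+10 m
(c) With a = (rₚ + rₐ)/2 = 5.21815e+10 m, vₐ = √(GM (2/rₐ − 1/a)) = √(6.235e+14 · (2/9.697e+10 − 1/5.21815e+10)) m/s ≈ 30.18 m/s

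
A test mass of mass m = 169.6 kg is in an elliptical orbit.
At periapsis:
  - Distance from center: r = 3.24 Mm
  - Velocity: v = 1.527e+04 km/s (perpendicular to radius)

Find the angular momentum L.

Convert to SI: r = 3.24 Mm = 3.24e+06 m; v = 1.527e+04 km/s = 1.527e+07 m/s.
Since v is perpendicular to r, L = m · v · r.
L = 169.6 · 1.527e+07 · 3.24e+06 kg·m²/s ≈ 8.391e+15 kg·m²/s.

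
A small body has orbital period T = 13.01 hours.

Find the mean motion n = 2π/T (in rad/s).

Convert to SI: T = 13.01 hours = 46836 s.
n = 2π / T.
n = 2π / 46836 s ≈ 0.0001342 rad/s.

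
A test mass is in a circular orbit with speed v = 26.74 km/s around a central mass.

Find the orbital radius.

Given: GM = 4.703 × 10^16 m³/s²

Convert to SI: v = 26.74 km/s = 26740 m/s.
For a circular orbit, v² = GM / r, so r = GM / v².
r = 4.703e+16 / (26740)² m ≈ 6.577e+07 m = 6.577 × 10^7 m.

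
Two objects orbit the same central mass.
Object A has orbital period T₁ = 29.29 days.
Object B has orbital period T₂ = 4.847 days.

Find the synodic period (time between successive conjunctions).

Convert to SI: T₁ = 29.29 days = 2.53066e+06 s; T₂ = 4.847 days = 418781 s.
T_syn = |T₁ · T₂ / (T₁ − T₂)|.
T_syn = |2.53066e+06 · 418781 / (2.53066e+06 − 418781)| s ≈ 5.018e+05 s = 5.808 days.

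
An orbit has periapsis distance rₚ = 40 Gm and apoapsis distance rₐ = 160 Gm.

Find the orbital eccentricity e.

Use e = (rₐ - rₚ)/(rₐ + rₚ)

Convert to SI: rₚ = 40 Gm = 4e+10 m; rₐ = 160 Gm = 1.6e+11 m.
e = (rₐ − rₚ) / (rₐ + rₚ).
e = (1.6e+11 − 4e+10) / (1.6e+11 + 4e+10) = 1.2e+11 / 2e+11 ≈ 0.6.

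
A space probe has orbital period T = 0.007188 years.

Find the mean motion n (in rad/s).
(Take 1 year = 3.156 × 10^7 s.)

Convert to SI: T = 0.007188 years = 226853 s.
n = 2π / T.
n = 2π / 226853 s ≈ 2.77e-05 rad/s.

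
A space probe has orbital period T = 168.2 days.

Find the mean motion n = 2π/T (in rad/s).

Convert to SI: T = 168.2 days = 1.45325e+07 s.
n = 2π / T.
n = 2π / 1.45325e+07 s ≈ 4.324e-07 rad/s.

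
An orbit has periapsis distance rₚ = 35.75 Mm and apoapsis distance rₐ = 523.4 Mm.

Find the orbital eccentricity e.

Convert to SI: rₚ = 35.75 Mm = 3.575e+07 m; rₐ = 523.4 Mm = 5.234e+08 m.
e = (rₐ − rₚ) / (rₐ + rₚ).
e = (5.234e+08 − 3.575e+07) / (5.234e+08 + 3.575e+07) = 4.8765e+08 / 5.5915e+08 ≈ 0.8721.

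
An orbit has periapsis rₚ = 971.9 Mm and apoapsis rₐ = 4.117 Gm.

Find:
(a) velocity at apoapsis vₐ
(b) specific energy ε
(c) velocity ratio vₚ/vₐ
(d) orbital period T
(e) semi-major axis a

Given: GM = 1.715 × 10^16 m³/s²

Convert to SI: rₚ = 971.9 Mm = 9.719e+08 m; rₐ = 4.117 Gm = 4.117e+09 m.
(a) With a = (rₚ + rₐ)/2 = 2.54445e+09 m, vₐ = √(GM (2/rₐ − 1/a)) = √(1.715e+16 · (2/4.117e+09 − 1/2.54445e+09)) m/s ≈ 1261 m/s
(b) With a = (rₚ + rₐ)/2 = 2.54445e+09 m, ε = −GM/(2a) = −1.715e+16/(2 · 2.54445e+09) J/kg ≈ -3.37e+06 J/kg
(c) Conservation of angular momentum (rₚvₚ = rₐvₐ) gives vₚ/vₐ = rₐ/rₚ = 4.117e+09/9.719e+08 ≈ 4.236
(d) With a = (rₚ + rₐ)/2 = 2.54445e+09 m, T = 2π √(a³/GM) = 2π √((2.54445e+09)³/1.715e+16) s ≈ 6.158e+06 s
(e) a = (rₚ + rₐ)/2 = (9.719e+08 + 4.117e+09)/2 ≈ 2.544e+09 m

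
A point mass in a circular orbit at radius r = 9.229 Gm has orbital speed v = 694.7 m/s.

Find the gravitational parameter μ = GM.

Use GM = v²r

Convert to SI: r = 9.229 Gm = 9.229e+09 m.
For a circular orbit v² = GM/r, so GM = v² · r.
GM = (694.7)² · 9.229e+09 m³/s² ≈ 4.454e+15 m³/s² = 4.454 × 10^15 m³/s².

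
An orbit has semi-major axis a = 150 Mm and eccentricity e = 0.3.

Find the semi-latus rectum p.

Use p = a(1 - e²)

Convert to SI: a = 150 Mm = 1.5e+08 m.
p = a (1 − e²).
p = 1.5e+08 · (1 − (0.3)²) = 1.5e+08 · 0.91 ≈ 1.365e+08 m = 136.5 Mm.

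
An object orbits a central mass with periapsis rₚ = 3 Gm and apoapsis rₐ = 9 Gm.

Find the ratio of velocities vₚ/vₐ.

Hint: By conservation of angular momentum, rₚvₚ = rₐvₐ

Convert to SI: rₚ = 3 Gm = 3e+09 m; rₐ = 9 Gm = 9e+09 m.
Conservation of angular momentum gives rₚvₚ = rₐvₐ, so vₚ/vₐ = rₐ/rₚ.
vₚ/vₐ = 9e+09 / 3e+09 ≈ 3.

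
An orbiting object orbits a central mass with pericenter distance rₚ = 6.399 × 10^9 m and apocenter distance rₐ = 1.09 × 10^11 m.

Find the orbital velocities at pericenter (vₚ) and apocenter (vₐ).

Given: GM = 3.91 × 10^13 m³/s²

Use the vis-viva equation v² = GM(2/r − 1/a) with a = (rₚ + rₐ)/2 = (6.399e+09 + 1.09e+11)/2 = 5.76995e+10 m.
vₚ = √(GM · (2/rₚ − 1/a)) = √(3.91e+13 · (2/6.399e+09 − 1/5.76995e+10)) m/s ≈ 107.4 m/s = 107.4 m/s.
vₐ = √(GM · (2/rₐ − 1/a)) = √(3.91e+13 · (2/1.09e+11 − 1/5.76995e+10)) m/s ≈ 6.307 m/s = 6.307 m/s.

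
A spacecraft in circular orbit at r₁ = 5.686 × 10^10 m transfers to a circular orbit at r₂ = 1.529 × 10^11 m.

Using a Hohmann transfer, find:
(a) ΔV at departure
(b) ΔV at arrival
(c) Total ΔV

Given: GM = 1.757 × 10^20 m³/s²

Transfer semi-major axis: a_t = (r₁ + r₂)/2 = (5.686e+10 + 1.529e+11)/2 = 1.0488e+11 m.
Circular speeds: v₁ = √(GM/r₁) = 55588.2 m/s, v₂ = √(GM/r₂) = 33898.6 m/s.
Transfer speeds (vis-viva v² = GM(2/r − 1/a_t)): v₁ᵗ = 67118.1 m/s, v₂ᵗ = 24959.7 m/s.
(a) ΔV₁ = |v₁ᵗ − v₁| ≈ 1.153e+04 m/s = 11.53 km/s.
(b) ΔV₂ = |v₂ − v₂ᵗ| ≈ 8939 m/s = 8.939 km/s.
(c) ΔV_total = ΔV₁ + ΔV₂ ≈ 2.047e+04 m/s = 20.47 km/s.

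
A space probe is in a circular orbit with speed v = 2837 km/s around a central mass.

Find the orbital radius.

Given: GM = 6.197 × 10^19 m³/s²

Convert to SI: v = 2837 km/s = 2.837e+06 m/s.
For a circular orbit, v² = GM / r, so r = GM / v².
r = 6.197e+19 / (2.837e+06)² m ≈ 7.7e+06 m = 7.7 Mm.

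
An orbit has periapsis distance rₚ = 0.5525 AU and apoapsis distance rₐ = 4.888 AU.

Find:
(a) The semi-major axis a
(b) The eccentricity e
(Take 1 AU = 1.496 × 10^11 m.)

Convert to SI: rₚ = 0.5525 AU = 8.2654e+10 m; rₐ = 4.888 AU = 7.31245e+11 m.
(a) a = (rₚ + rₐ) / 2 = (8.2654e+10 + 7.31245e+11) / 2 ≈ 4.069e+11 m = 2.72 AU.
(b) e = (rₐ − rₚ) / (rₐ + rₚ) = (7.31245e+11 − 8.2654e+10) / (7.31245e+11 + 8.2654e+10) ≈ 0.7969.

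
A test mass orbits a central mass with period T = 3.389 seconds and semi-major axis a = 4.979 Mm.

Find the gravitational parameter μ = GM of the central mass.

Convert to SI: a = 4.979 Mm = 4.979e+06 m.
GM = 4π² · a³ / T².
GM = 4π² · (4.979e+06)³ / (3.389)² m³/s² ≈ 4.243e+20 m³/s² = 4.243 × 10^20 m³/s².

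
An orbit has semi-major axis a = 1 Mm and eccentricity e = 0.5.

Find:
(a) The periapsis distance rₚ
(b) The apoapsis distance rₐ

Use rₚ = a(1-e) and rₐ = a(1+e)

Convert to SI: a = 1 Mm = 1e+06 m.
(a) rₚ = a(1 − e) = 1e+06 · (1 − 0.5) = 1e+06 · 0.5 ≈ 5e+05 m = 500 km.
(b) rₐ = a(1 + e) = 1e+06 · (1 + 0.5) = 1e+06 · 1.5 ≈ 1.5e+06 m = 1.5 Mm.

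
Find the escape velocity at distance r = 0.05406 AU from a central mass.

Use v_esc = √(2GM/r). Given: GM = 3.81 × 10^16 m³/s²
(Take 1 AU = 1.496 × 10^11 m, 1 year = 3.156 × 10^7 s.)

Convert to SI: r = 0.05406 AU = 8.08738e+09 m.
Escape velocity comes from setting total energy to zero: ½v² − GM/r = 0 ⇒ v_esc = √(2GM / r).
v_esc = √(2 · 3.81e+16 / 8.08738e+09) m/s ≈ 3070 m/s = 0.6476 AU/year.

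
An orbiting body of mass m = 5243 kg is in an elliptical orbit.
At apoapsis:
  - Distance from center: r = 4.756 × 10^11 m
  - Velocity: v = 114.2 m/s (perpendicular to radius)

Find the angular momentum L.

Since v is perpendicular to r, L = m · v · r.
L = 5243 · 114.2 · 4.756e+11 kg·m²/s ≈ 2.848e+17 kg·m²/s.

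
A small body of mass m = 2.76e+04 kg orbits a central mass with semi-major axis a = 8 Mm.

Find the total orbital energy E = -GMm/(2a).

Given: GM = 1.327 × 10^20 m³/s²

Convert to SI: a = 8 Mm = 8e+06 m.
E = −GMm / (2a).
E = −1.327e+20 · 2.76e+04 / (2 · 8e+06) J ≈ -2.289e+17 J = -228.9 PJ.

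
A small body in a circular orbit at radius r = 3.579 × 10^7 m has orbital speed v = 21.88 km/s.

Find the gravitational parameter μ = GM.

Convert to SI: v = 21.88 km/s = 21880 m/s.
For a circular orbit v² = GM/r, so GM = v² · r.
GM = (21880)² · 3.579e+07 m³/s² ≈ 1.713e+16 m³/s² = 1.713 × 10^16 m³/s².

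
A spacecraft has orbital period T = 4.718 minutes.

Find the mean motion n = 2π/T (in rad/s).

Convert to SI: T = 4.718 minutes = 283.08 s.
n = 2π / T.
n = 2π / 283.08 s ≈ 0.0222 rad/s.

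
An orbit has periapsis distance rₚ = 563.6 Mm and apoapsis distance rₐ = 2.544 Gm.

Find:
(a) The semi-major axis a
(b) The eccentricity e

Convert to SI: rₚ = 563.6 Mm = 5.636e+08 m; rₐ = 2.544 Gm = 2.544e+09 m.
(a) a = (rₚ + rₐ) / 2 = (5.636e+08 + 2.544e+09) / 2 ≈ 1.554e+09 m = 1.554 Gm.
(b) e = (rₐ − rₚ) / (rₐ + rₚ) = (2.544e+09 − 5.636e+08) / (2.544e+09 + 5.636e+08) ≈ 0.6373.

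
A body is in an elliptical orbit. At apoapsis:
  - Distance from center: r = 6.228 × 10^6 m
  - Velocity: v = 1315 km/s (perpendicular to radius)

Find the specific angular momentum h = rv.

Convert to SI: v = 1315 km/s = 1.315e+06 m/s.
With v perpendicular to r, h = r · v.
h = 6.228e+06 · 1.315e+06 m²/s ≈ 8.19e+12 m²/s.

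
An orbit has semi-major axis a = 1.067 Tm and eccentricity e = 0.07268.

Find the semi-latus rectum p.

Convert to SI: a = 1.067 Tm = 1.067e+12 m.
p = a (1 − e²).
p = 1.067e+12 · (1 − (0.07268)²) = 1.067e+12 · 0.994718 ≈ 1.061e+12 m = 1.061 Tm.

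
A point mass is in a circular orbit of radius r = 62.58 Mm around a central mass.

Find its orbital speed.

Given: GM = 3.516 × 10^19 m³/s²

Convert to SI: r = 62.58 Mm = 6.258e+07 m.
For a circular orbit, gravity supplies the centripetal force, so v = √(GM / r).
v = √(3.516e+19 / 6.258e+07) m/s ≈ 7.496e+05 m/s = 749.6 km/s.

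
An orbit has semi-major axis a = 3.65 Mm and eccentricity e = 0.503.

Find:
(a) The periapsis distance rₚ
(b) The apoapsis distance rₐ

Convert to SI: a = 3.65 Mm = 3.65e+06 m.
(a) rₚ = a(1 − e) = 3.65e+06 · (1 − 0.503) = 3.65e+06 · 0.497 ≈ 1.814e+06 m = 1.814 Mm.
(b) rₐ = a(1 + e) = 3.65e+06 · (1 + 0.503) = 3.65e+06 · 1.503 ≈ 5.486e+06 m = 5.486 Mm.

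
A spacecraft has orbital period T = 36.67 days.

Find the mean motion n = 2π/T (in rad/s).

Convert to SI: T = 36.67 days = 3.16829e+06 s.
n = 2π / T.
n = 2π / 3.16829e+06 s ≈ 1.983e-06 rad/s.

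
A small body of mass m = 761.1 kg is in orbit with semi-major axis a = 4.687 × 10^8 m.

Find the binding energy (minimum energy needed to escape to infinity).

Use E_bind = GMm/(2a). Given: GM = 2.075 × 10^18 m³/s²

Total orbital energy is E = −GMm/(2a); binding energy is E_bind = −E = GMm/(2a).
E_bind = 2.075e+18 · 761.1 / (2 · 4.687e+08) J ≈ 1.685e+12 J = 1.685 TJ.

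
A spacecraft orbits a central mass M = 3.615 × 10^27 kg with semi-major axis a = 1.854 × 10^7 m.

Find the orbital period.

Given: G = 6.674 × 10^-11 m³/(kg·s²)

GM = G · M = 6.674e-11 · 3.615e+27 = 2.41265e+17 m³/s².
Kepler's third law: T = 2π √(a³ / GM).
Substituting a = 1.854e+07 m and GM = 2.41265e+17 m³/s²:
T = 2π √((1.854e+07)³ / 2.41265e+17) s
T ≈ 1021 s = 17.02 minutes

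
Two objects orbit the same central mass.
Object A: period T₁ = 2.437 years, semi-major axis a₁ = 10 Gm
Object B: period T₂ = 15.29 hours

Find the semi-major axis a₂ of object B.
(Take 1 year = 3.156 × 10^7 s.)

Convert to SI: T₁ = 2.437 years = 7.69117e+07 s; a₁ = 10 Gm = 1e+10 m; T₂ = 15.29 hours = 55044 s.
Kepler's third law: (T₁/T₂)² = (a₁/a₂)³ ⇒ a₂ = a₁ · (T₂/T₁)^(2/3).
T₂/T₁ = 55044 / 7.69117e+07 = 0.000715678.
a₂ = 1e+10 · (0.000715678)^(2/3) m ≈ 8.001e+07 m = 80.01 Mm.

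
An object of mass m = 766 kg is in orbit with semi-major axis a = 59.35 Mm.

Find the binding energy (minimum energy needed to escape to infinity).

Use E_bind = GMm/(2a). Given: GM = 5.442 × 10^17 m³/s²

Convert to SI: a = 59.35 Mm = 5.935e+07 m.
Total orbital energy is E = −GMm/(2a); binding energy is E_bind = −E = GMm/(2a).
E_bind = 5.442e+17 · 766 / (2 · 5.935e+07) J ≈ 3.512e+12 J = 3.512 TJ.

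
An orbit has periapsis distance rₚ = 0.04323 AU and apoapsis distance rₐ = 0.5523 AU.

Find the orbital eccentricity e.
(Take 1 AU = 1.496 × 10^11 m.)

Convert to SI: rₚ = 0.04323 AU = 6.46721e+09 m; rₐ = 0.5523 AU = 8.26241e+10 m.
e = (rₐ − rₚ) / (rₐ + rₚ).
e = (8.26241e+10 − 6.46721e+09) / (8.26241e+10 + 6.46721e+09) = 7.61569e+10 / 8.90913e+10 ≈ 0.8548.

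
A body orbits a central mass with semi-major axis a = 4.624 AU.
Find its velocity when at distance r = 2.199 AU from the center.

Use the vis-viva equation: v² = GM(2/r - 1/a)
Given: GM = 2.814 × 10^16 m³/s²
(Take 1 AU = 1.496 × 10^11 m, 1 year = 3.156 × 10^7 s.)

Convert to SI: a = 4.624 AU = 6.9175e+11 m; r = 2.199 AU = 3.2897e+11 m.
Vis-viva: v = √(GM · (2/r − 1/a)).
2/r − 1/a = 2/3.2897e+11 − 1/6.9175e+11 = 4.63397e-12 m⁻¹.
v = √(2.814e+16 · 4.63397e-12) m/s ≈ 361.1 m/s = 0.07618 AU/year.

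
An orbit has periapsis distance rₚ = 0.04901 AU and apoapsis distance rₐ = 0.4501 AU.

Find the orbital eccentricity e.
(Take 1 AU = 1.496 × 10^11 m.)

Convert to SI: rₚ = 0.04901 AU = 7.3319e+09 m; rₐ = 0.4501 AU = 6.7335e+10 m.
e = (rₐ − rₚ) / (rₐ + rₚ).
e = (6.7335e+10 − 7.3319e+09) / (6.7335e+10 + 7.3319e+09) = 6.00031e+10 / 7.46669e+10 ≈ 0.8036.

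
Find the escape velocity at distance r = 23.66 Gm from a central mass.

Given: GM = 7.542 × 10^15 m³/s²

Convert to SI: r = 23.66 Gm = 2.366e+10 m.
Escape velocity comes from setting total energy to zero: ½v² − GM/r = 0 ⇒ v_esc = √(2GM / r).
v_esc = √(2 · 7.542e+15 / 2.366e+10) m/s ≈ 798.5 m/s = 798.5 m/s.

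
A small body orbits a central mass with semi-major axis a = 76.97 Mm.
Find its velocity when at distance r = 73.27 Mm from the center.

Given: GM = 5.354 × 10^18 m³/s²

Convert to SI: a = 76.97 Mm = 7.697e+07 m; r = 73.27 Mm = 7.327e+07 m.
Vis-viva: v = √(GM · (2/r − 1/a)).
2/r − 1/a = 2/7.327e+07 − 1/7.697e+07 = 1.43042e-08 m⁻¹.
v = √(5.354e+18 · 1.43042e-08) m/s ≈ 2.767e+05 m/s = 276.7 km/s.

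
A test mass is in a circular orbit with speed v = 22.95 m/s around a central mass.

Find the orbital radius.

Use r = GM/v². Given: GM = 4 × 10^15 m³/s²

For a circular orbit, v² = GM / r, so r = GM / v².
r = 4e+15 / (22.95)² m ≈ 7.594e+12 m = 7.594 Tm.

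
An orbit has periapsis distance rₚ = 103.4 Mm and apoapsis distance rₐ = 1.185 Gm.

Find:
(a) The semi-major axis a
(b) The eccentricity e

Convert to SI: rₚ = 103.4 Mm = 1.034e+08 m; rₐ = 1.185 Gm = 1.185e+09 m.
(a) a = (rₚ + rₐ) / 2 = (1.034e+08 + 1.185e+09) / 2 ≈ 6.442e+08 m = 644.2 Mm.
(b) e = (rₐ − rₚ) / (rₐ + rₚ) = (1.185e+09 − 1.034e+08) / (1.185e+09 + 1.034e+08) ≈ 0.8395.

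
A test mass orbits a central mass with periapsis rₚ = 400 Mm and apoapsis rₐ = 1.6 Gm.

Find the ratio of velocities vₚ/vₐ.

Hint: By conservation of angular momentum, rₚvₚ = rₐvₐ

Convert to SI: rₚ = 400 Mm = 4e+08 m; rₐ = 1.6 Gm = 1.6e+09 m.
Conservation of angular momentum gives rₚvₚ = rₐvₐ, so vₚ/vₐ = rₐ/rₚ.
vₚ/vₐ = 1.6e+09 / 4e+08 ≈ 4.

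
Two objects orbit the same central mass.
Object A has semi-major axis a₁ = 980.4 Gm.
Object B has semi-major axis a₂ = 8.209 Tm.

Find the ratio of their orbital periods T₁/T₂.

Convert to SI: a₁ = 980.4 Gm = 9.804e+11 m; a₂ = 8.209 Tm = 8.209e+12 m.
From Kepler's third law, (T₁/T₂)² = (a₁/a₂)³, so T₁/T₂ = (a₁/a₂)^(3/2).
a₁/a₂ = 9.804e+11 / 8.209e+12 = 0.11943.
T₁/T₂ = (0.11943)^(3/2) ≈ 0.04127.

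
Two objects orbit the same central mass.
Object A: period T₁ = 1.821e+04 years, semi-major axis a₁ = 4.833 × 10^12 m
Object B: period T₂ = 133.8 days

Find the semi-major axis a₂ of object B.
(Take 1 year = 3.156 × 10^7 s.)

Convert to SI: T₁ = 1.821e+04 years = 5.74708e+11 s; T₂ = 133.8 days = 1.15603e+07 s.
Kepler's third law: (T₁/T₂)² = (a₁/a₂)³ ⇒ a₂ = a₁ · (T₂/T₁)^(2/3).
T₂/T₁ = 1.15603e+07 / 5.74708e+11 = 2.01151e-05.
a₂ = 4.833e+12 · (2.01151e-05)^(2/3) m ≈ 3.575e+09 m = 3.575 × 10^9 m.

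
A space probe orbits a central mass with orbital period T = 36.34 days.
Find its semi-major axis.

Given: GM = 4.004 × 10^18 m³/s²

Convert to SI: T = 36.34 days = 3.13978e+06 s.
Invert Kepler's third law: a = (GM · T² / (4π²))^(1/3).
Substituting T = 3.13978e+06 s and GM = 4.004e+18 m³/s²:
a = (4.004e+18 · (3.13978e+06)² / (4π²))^(1/3) m
a ≈ 9.999e+09 m = 9.999 Gm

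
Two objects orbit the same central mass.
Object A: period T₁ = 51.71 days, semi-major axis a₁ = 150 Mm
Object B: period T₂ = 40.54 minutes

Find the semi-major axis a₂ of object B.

Convert to SI: T₁ = 51.71 days = 4.46774e+06 s; a₁ = 150 Mm = 1.5e+08 m; T₂ = 40.54 minutes = 2432.4 s.
Kepler's third law: (T₁/T₂)² = (a₁/a₂)³ ⇒ a₂ = a₁ · (T₂/T₁)^(2/3).
T₂/T₁ = 2432.4 / 4.46774e+06 = 0.000544436.
a₂ = 1.5e+08 · (0.000544436)^(2/3) m ≈ 1e+06 m = 1 Mm.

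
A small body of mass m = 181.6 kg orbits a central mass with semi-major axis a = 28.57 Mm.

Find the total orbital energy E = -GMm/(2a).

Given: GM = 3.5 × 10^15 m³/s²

Convert to SI: a = 28.57 Mm = 2.857e+07 m.
E = −GMm / (2a).
E = −3.5e+15 · 181.6 / (2 · 2.857e+07) J ≈ -1.112e+10 J = -11.12 GJ.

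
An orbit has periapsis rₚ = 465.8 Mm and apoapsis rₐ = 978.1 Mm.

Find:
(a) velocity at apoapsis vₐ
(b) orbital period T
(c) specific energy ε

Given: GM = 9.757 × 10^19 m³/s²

Convert to SI: rₚ = 465.8 Mm = 4.658e+08 m; rₐ = 978.1 Mm = 9.781e+08 m.
(a) With a = (rₚ + rₐ)/2 = 7.2195e+08 m, vₐ = √(GM (2/rₐ − 1/a)) = √(9.757e+19 · (2/9.781e+08 − 1/7.2195e+08)) m/s ≈ 2.537e+05 m/s
(b) With a = (rₚ + rₐ)/2 = 7.2195e+08 m, T = 2π √(a³/GM) = 2π √((7.2195e+08)³/9.757e+19) s ≈ 1.234e+04 s
(c) With a = (rₚ + rₐ)/2 = 7.2195e+08 m, ε = −GM/(2a) = −9.757e+19/(2 · 7.2195e+08) J/kg ≈ -6.757e+10 J/kg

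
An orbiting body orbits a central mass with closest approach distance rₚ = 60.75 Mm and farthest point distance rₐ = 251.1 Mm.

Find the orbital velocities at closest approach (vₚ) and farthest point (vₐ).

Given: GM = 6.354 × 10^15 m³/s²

Convert to SI: rₚ = 60.75 Mm = 6.075e+07 m; rₐ = 251.1 Mm = 2.511e+08 m.
Use the vis-viva equation v² = GM(2/r − 1/a) with a = (rₚ + rₐ)/2 = (6.075e+07 + 2.511e+08)/2 = 1.55925e+08 m.
vₚ = √(GM · (2/rₚ − 1/a)) = √(6.354e+15 · (2/6.075e+07 − 1/1.55925e+08)) m/s ≈ 1.298e+04 m/s = 12.98 km/s.
vₐ = √(GM · (2/rₐ − 1/a)) = √(6.354e+15 · (2/2.511e+08 − 1/1.55925e+08)) m/s ≈ 3140 m/s = 3.14 km/s.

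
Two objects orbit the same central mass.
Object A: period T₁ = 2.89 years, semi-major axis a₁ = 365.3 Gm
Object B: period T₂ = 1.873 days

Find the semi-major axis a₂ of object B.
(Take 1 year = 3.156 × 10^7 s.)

Convert to SI: T₁ = 2.89 years = 9.12084e+07 s; a₁ = 365.3 Gm = 3.653e+11 m; T₂ = 1.873 days = 161827 s.
Kepler's third law: (T₁/T₂)² = (a₁/a₂)³ ⇒ a₂ = a₁ · (T₂/T₁)^(2/3).
T₂/T₁ = 161827 / 9.12084e+07 = 0.00177426.
a₂ = 3.653e+11 · (0.00177426)^(2/3) m ≈ 5.354e+09 m = 5.354 Gm.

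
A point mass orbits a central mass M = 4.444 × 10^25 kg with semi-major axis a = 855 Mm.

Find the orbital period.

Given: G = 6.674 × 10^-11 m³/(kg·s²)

Convert to SI: a = 855 Mm = 8.55e+08 m.
GM = G · M = 6.674e-11 · 4.444e+25 = 2.96593e+15 m³/s².
Kepler's third law: T = 2π √(a³ / GM).
Substituting a = 8.55e+08 m and GM = 2.96593e+15 m³/s²:
T = 2π √((8.55e+08)³ / 2.96593e+15) s
T ≈ 2.884e+06 s = 33.38 days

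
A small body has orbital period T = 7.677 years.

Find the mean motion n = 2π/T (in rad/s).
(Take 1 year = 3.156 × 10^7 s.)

Convert to SI: T = 7.677 years = 2.42286e+08 s.
n = 2π / T.
n = 2π / 2.42286e+08 s ≈ 2.593e-08 rad/s.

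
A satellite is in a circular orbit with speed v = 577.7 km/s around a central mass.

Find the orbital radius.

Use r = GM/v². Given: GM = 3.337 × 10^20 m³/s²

Convert to SI: v = 577.7 km/s = 577700 m/s.
For a circular orbit, v² = GM / r, so r = GM / v².
r = 3.337e+20 / (577700)² m ≈ 9.999e+08 m = 999.9 Mm.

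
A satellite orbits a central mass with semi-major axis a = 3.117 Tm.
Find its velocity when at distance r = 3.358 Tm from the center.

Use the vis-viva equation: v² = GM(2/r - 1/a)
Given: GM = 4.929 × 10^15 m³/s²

Convert to SI: a = 3.117 Tm = 3.117e+12 m; r = 3.358 Tm = 3.358e+12 m.
Vis-viva: v = √(GM · (2/r − 1/a)).
2/r − 1/a = 2/3.358e+12 − 1/3.117e+12 = 2.74771e-13 m⁻¹.
v = √(4.929e+15 · 2.74771e-13) m/s ≈ 36.8 m/s = 36.8 m/s.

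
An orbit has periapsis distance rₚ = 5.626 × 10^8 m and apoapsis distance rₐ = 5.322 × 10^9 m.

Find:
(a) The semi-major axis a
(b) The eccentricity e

(a) a = (rₚ + rₐ) / 2 = (5.626e+08 + 5.322e+09) / 2 ≈ 2.942e+09 m = 2.942 × 10^9 m.
(b) e = (rₐ − rₚ) / (rₐ + rₚ) = (5.322e+09 − 5.626e+08) / (5.322e+09 + 5.626e+08) ≈ 0.8088.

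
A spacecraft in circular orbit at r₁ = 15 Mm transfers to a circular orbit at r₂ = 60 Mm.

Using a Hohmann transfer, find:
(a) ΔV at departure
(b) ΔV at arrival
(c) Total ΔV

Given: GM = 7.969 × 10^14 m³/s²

Convert to SI: r₁ = 15 Mm = 1.5e+07 m; r₂ = 60 Mm = 6e+07 m.
Transfer semi-major axis: a_t = (r₁ + r₂)/2 = (1.5e+07 + 6e+07)/2 = 3.75e+07 m.
Circular speeds: v₁ = √(GM/r₁) = 7288.8 m/s, v₂ = √(GM/r₂) = 3644.4 m/s.
Transfer speeds (vis-viva v² = GM(2/r − 1/a_t)): v₁ᵗ = 9219.69 m/s, v₂ᵗ = 2304.92 m/s.
(a) ΔV₁ = |v₁ᵗ − v₁| ≈ 1931 m/s = 1.931 km/s.
(b) ΔV₂ = |v₂ − v₂ᵗ| ≈ 1339 m/s = 1.339 km/s.
(c) ΔV_total = ΔV₁ + ΔV₂ ≈ 3270 m/s = 3.27 km/s.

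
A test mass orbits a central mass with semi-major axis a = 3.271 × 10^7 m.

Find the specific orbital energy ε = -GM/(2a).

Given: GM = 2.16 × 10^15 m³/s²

ε = −GM / (2a).
ε = −2.16e+15 / (2 · 3.271e+07) J/kg ≈ -3.302e+07 J/kg = -33.02 MJ/kg.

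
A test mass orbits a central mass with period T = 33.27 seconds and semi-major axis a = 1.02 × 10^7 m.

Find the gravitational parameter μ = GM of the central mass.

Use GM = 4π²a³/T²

GM = 4π² · a³ / T².
GM = 4π² · (1.02e+07)³ / (33.27)² m³/s² ≈ 3.785e+19 m³/s² = 3.785 × 10^19 m³/s².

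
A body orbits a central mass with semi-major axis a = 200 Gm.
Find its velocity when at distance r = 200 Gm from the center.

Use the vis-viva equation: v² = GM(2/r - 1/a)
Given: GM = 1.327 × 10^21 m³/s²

Convert to SI: a = 200 Gm = 2e+11 m; r = 200 Gm = 2e+11 m.
Vis-viva: v = √(GM · (2/r − 1/a)).
2/r − 1/a = 2/2e+11 − 1/2e+11 = 5e-12 m⁻¹.
v = √(1.327e+21 · 5e-12) m/s ≈ 8.146e+04 m/s = 81.46 km/s.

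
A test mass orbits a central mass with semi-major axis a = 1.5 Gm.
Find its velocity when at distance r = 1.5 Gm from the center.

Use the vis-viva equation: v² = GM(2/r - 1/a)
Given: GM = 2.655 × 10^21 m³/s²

Convert to SI: a = 1.5 Gm = 1.5e+09 m; r = 1.5 Gm = 1.5e+09 m.
Vis-viva: v = √(GM · (2/r − 1/a)).
2/r − 1/a = 2/1.5e+09 − 1/1.5e+09 = 6.66667e-10 m⁻¹.
v = √(2.655e+21 · 6.66667e-10) m/s ≈ 1.33e+06 m/s = 1330 km/s.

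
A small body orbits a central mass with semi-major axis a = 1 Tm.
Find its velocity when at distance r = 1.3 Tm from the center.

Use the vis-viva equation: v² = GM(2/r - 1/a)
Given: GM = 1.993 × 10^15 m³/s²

Convert to SI: a = 1 Tm = 1e+12 m; r = 1.3 Tm = 1.3e+12 m.
Vis-viva: v = √(GM · (2/r − 1/a)).
2/r − 1/a = 2/1.3e+12 − 1/1e+12 = 5.38462e-13 m⁻¹.
v = √(1.993e+15 · 5.38462e-13) m/s ≈ 32.76 m/s = 32.76 m/s.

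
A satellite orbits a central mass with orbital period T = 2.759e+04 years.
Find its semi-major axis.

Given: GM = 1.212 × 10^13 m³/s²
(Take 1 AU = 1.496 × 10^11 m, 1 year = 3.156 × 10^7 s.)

Convert to SI: T = 2.759e+04 years = 8.7074e+11 s.
Invert Kepler's third law: a = (GM · T² / (4π²))^(1/3).
Substituting T = 8.7074e+11 s and GM = 1.212e+13 m³/s²:
a = (1.212e+13 · (8.7074e+11)² / (4π²))^(1/3) m
a ≈ 6.151e+11 m = 4.112 AU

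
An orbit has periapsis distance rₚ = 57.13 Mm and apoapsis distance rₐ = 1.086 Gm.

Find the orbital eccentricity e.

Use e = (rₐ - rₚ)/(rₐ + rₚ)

Convert to SI: rₚ = 57.13 Mm = 5.713e+07 m; rₐ = 1.086 Gm = 1.086e+09 m.
e = (rₐ − rₚ) / (rₐ + rₚ).
e = (1.086e+09 − 5.713e+07) / (1.086e+09 + 5.713e+07) = 1.02887e+09 / 1.14313e+09 ≈ 0.9.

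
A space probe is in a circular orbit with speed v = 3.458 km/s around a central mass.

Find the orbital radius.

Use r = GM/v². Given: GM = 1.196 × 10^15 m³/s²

Convert to SI: v = 3.458 km/s = 3458 m/s.
For a circular orbit, v² = GM / r, so r = GM / v².
r = 1.196e+15 / (3458)² m ≈ 1e+08 m = 100 Mm.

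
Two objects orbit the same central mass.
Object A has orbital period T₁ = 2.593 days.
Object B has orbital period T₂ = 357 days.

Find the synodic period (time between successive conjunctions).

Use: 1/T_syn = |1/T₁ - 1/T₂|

Convert to SI: T₁ = 2.593 days = 224035 s; T₂ = 357 days = 3.08448e+07 s.
T_syn = |T₁ · T₂ / (T₁ − T₂)|.
T_syn = |224035 · 3.08448e+07 / (224035 − 3.08448e+07)| s ≈ 2.257e+05 s = 2.612 days.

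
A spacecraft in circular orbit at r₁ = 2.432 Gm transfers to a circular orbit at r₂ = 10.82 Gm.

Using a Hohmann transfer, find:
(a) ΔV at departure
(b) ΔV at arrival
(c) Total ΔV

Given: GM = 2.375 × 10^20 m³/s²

Convert to SI: r₁ = 2.432 Gm = 2.432e+09 m; r₂ = 10.82 Gm = 1.082e+10 m.
Transfer semi-major axis: a_t = (r₁ + r₂)/2 = (2.432e+09 + 1.082e+10)/2 = 6.626e+09 m.
Circular speeds: v₁ = √(GM/r₁) = 312500 m/s, v₂ = √(GM/r₂) = 148156 m/s.
Transfer speeds (vis-viva v² = GM(2/r − 1/a_t)): v₁ᵗ = 399336 m/s, v₂ᵗ = 89758.2 m/s.
(a) ΔV₁ = |v₁ᵗ − v₁| ≈ 8.684e+04 m/s = 86.84 km/s.
(b) ΔV₂ = |v₂ − v₂ᵗ| ≈ 5.84e+04 m/s = 58.4 km/s.
(c) ΔV_total = ΔV₁ + ΔV₂ ≈ 1.452e+05 m/s = 145.2 km/s.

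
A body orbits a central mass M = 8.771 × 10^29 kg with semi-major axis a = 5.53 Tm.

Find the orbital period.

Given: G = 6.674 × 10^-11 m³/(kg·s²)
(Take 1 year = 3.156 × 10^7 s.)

Convert to SI: a = 5.53 Tm = 5.53e+12 m.
GM = G · M = 6.674e-11 · 8.771e+29 = 5.85377e+19 m³/s².
Kepler's third law: T = 2π √(a³ / GM).
Substituting a = 5.53e+12 m and GM = 5.85377e+19 m³/s²:
T = 2π √((5.53e+12)³ / 5.85377e+19) s
T ≈ 1.068e+10 s = 338.4 years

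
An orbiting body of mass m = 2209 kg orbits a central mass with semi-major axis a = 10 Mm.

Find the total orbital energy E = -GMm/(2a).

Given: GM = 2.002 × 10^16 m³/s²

Convert to SI: a = 10 Mm = 1e+07 m.
E = −GMm / (2a).
E = −2.002e+16 · 2209 / (2 · 1e+07) J ≈ -2.211e+12 J = -2.211 TJ.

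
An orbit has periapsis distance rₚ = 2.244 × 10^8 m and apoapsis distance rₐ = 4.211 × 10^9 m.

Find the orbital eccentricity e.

e = (rₐ − rₚ) / (rₐ + rₚ).
e = (4.211e+09 − 2.244e+08) / (4.211e+09 + 2.244e+08) = 3.9866e+09 / 4.4354e+09 ≈ 0.8988.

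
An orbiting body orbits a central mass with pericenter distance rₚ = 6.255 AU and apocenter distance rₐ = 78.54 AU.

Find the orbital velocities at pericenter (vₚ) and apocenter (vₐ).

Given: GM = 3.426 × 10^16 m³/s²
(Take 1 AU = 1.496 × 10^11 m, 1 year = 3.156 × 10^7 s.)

Convert to SI: rₚ = 6.255 AU = 9.35748e+11 m; rₐ = 78.54 AU = 1.17496e+13 m.
Use the vis-viva equation v² = GM(2/r − 1/a) with a = (rₚ + rₐ)/2 = (9.35748e+11 + 1.17496e+13)/2 = 6.34267e+12 m.
vₚ = √(GM · (2/rₚ − 1/a)) = √(3.426e+16 · (2/9.35748e+11 − 1/6.34267e+12)) m/s ≈ 260.4 m/s = 0.05494 AU/year.
vₐ = √(GM · (2/rₐ − 1/a)) = √(3.426e+16 · (2/1.17496e+13 − 1/6.34267e+12)) m/s ≈ 20.74 m/s = 0.004376 AU/year.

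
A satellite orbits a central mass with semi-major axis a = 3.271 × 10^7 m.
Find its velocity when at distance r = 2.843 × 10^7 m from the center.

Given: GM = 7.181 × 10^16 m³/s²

Vis-viva: v = √(GM · (2/r − 1/a)).
2/r − 1/a = 2/2.843e+07 − 1/3.271e+07 = 3.97765e-08 m⁻¹.
v = √(7.181e+16 · 3.97765e-08) m/s ≈ 5.344e+04 m/s = 53.44 km/s.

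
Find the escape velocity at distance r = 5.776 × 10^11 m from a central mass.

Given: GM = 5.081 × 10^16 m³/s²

Escape velocity comes from setting total energy to zero: ½v² − GM/r = 0 ⇒ v_esc = √(2GM / r).
v_esc = √(2 · 5.081e+16 / 5.776e+11) m/s ≈ 419.4 m/s = 419.4 m/s.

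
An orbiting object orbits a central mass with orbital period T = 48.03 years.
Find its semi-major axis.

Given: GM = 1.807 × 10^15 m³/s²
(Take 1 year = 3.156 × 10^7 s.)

Convert to SI: T = 48.03 years = 1.51583e+09 s.
Invert Kepler's third law: a = (GM · T² / (4π²))^(1/3).
Substituting T = 1.51583e+09 s and GM = 1.807e+15 m³/s²:
a = (1.807e+15 · (1.51583e+09)² / (4π²))^(1/3) m
a ≈ 4.72e+10 m = 47.2 Gm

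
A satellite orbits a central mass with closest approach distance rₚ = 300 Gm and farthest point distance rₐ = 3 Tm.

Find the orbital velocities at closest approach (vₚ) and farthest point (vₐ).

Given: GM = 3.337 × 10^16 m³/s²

Convert to SI: rₚ = 300 Gm = 3e+11 m; rₐ = 3 Tm = 3e+12 m.
Use the vis-viva equation v² = GM(2/r − 1/a) with a = (rₚ + rₐ)/2 = (3e+11 + 3e+12)/2 = 1.65e+12 m.
vₚ = √(GM · (2/rₚ − 1/a)) = √(3.337e+16 · (2/3e+11 − 1/1.65e+12)) m/s ≈ 449.7 m/s = 449.7 m/s.
vₐ = √(GM · (2/rₐ − 1/a)) = √(3.337e+16 · (2/3e+12 − 1/1.65e+12)) m/s ≈ 44.97 m/s = 44.97 m/s.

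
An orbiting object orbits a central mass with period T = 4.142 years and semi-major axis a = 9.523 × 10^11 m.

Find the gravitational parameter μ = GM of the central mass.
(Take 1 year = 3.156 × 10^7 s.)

Convert to SI: T = 4.142 years = 1.30722e+08 s.
GM = 4π² · a³ / T².
GM = 4π² · (9.523e+11)³ / (1.30722e+08)² m³/s² ≈ 1.995e+21 m³/s² = 1.995 × 10^21 m³/s².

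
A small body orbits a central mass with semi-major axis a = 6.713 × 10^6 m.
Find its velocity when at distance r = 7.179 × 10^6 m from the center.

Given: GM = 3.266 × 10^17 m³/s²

Vis-viva: v = √(GM · (2/r − 1/a)).
2/r − 1/a = 2/7.179e+06 − 1/6.713e+06 = 1.29626e-07 m⁻¹.
v = √(3.266e+17 · 1.29626e-07) m/s ≈ 2.058e+05 m/s = 205.8 km/s.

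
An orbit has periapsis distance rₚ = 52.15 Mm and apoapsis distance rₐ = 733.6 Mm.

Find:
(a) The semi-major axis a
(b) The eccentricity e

Convert to SI: rₚ = 52.15 Mm = 5.215e+07 m; rₐ = 733.6 Mm = 7.336e+08 m.
(a) a = (rₚ + rₐ) / 2 = (5.215e+07 + 7.336e+08) / 2 ≈ 3.929e+08 m = 392.9 Mm.
(b) e = (rₐ − rₚ) / (rₐ + rₚ) = (7.336e+08 − 5.215e+07) / (7.336e+08 + 5.215e+07) ≈ 0.8673.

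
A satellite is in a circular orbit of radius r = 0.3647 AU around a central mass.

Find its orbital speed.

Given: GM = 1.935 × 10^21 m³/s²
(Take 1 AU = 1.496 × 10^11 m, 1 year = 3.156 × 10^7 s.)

Convert to SI: r = 0.3647 AU = 5.45591e+10 m.
For a circular orbit, gravity supplies the centripetal force, so v = √(GM / r).
v = √(1.935e+21 / 5.45591e+10) m/s ≈ 1.883e+05 m/s = 39.73 AU/year.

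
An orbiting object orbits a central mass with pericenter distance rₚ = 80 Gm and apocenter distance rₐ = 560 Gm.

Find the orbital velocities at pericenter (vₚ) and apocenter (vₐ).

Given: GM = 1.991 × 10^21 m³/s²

Convert to SI: rₚ = 80 Gm = 8e+10 m; rₐ = 560 Gm = 5.6e+11 m.
Use the vis-viva equation v² = GM(2/r − 1/a) with a = (rₚ + rₐ)/2 = (8e+10 + 5.6e+11)/2 = 3.2e+11 m.
vₚ = √(GM · (2/rₚ − 1/a)) = √(1.991e+21 · (2/8e+10 − 1/3.2e+11)) m/s ≈ 2.087e+05 m/s = 208.7 km/s.
vₐ = √(GM · (2/rₐ − 1/a)) = √(1.991e+21 · (2/5.6e+11 − 1/3.2e+11)) m/s ≈ 2.981e+04 m/s = 29.81 km/s.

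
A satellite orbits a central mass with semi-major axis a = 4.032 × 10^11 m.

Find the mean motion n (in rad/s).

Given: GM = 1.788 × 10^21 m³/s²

n = √(GM / a³).
n = √(1.788e+21 / (4.032e+11)³) rad/s ≈ 1.652e-07 rad/s.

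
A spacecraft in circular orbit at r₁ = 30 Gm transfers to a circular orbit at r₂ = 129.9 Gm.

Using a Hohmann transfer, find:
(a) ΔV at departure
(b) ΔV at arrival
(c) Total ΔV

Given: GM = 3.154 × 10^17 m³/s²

Convert to SI: r₁ = 30 Gm = 3e+10 m; r₂ = 129.9 Gm = 1.299e+11 m.
Transfer semi-major axis: a_t = (r₁ + r₂)/2 = (3e+10 + 1.299e+11)/2 = 7.995e+10 m.
Circular speeds: v₁ = √(GM/r₁) = 3242.43 m/s, v₂ = √(GM/r₂) = 1558.21 m/s.
Transfer speeds (vis-viva v² = GM(2/r − 1/a_t)): v₁ᵗ = 4133 m/s, v₂ᵗ = 954.504 m/s.
(a) ΔV₁ = |v₁ᵗ − v₁| ≈ 890.6 m/s = 890.6 m/s.
(b) ΔV₂ = |v₂ − v₂ᵗ| ≈ 603.7 m/s = 603.7 m/s.
(c) ΔV_total = ΔV₁ + ΔV₂ ≈ 1494 m/s = 1.494 km/s.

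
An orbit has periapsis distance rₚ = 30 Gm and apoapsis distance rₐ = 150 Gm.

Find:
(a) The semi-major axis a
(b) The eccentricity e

Convert to SI: rₚ = 30 Gm = 3e+10 m; rₐ = 150 Gm = 1.5e+11 m.
(a) a = (rₚ + rₐ) / 2 = (3e+10 + 1.5e+11) / 2 ≈ 9e+10 m = 90 Gm.
(b) e = (rₐ − rₚ) / (rₐ + rₚ) = (1.5e+11 − 3e+10) / (1.5e+11 + 3e+10) ≈ 0.6667.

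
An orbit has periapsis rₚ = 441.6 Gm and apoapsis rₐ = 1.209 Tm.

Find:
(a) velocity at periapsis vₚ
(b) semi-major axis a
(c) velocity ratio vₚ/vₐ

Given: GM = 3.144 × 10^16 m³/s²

Convert to SI: rₚ = 441.6 Gm = 4.416e+11 m; rₐ = 1.209 Tm = 1.209e+12 m.
(a) With a = (rₚ + rₐ)/2 = 8.253e+11 m, vₚ = √(GM (2/rₚ − 1/a)) = √(3.144e+16 · (2/4.416e+11 − 1/8.253e+11)) m/s ≈ 322.9 m/s
(b) a = (rₚ + rₐ)/2 = (4.416e+11 + 1.209e+12)/2 ≈ 8.253e+11 m
(c) Conservation of angular momentum (rₚvₚ = rₐvₐ) gives vₚ/vₐ = rₐ/rₚ = 1.209e+12/4.416e+11 ≈ 2.738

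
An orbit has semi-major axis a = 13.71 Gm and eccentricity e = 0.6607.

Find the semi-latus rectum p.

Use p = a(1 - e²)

Convert to SI: a = 13.71 Gm = 1.371e+10 m.
p = a (1 − e²).
p = 1.371e+10 · (1 − (0.6607)²) = 1.371e+10 · 0.563476 ≈ 7.725e+09 m = 7.725 Gm.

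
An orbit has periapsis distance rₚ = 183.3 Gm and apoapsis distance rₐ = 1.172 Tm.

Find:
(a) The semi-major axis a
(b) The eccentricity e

Convert to SI: rₚ = 183.3 Gm = 1.833e+11 m; rₐ = 1.172 Tm = 1.172e+12 m.
(a) a = (rₚ + rₐ) / 2 = (1.833e+11 + 1.172e+12) / 2 ≈ 6.776e+11 m = 677.6 Gm.
(b) e = (rₐ − rₚ) / (rₐ + rₚ) = (1.172e+12 − 1.833e+11) / (1.172e+12 + 1.833e+11) ≈ 0.7295.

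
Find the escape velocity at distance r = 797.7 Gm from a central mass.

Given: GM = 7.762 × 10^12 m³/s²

Convert to SI: r = 797.7 Gm = 7.977e+11 m.
Escape velocity comes from setting total energy to zero: ½v² − GM/r = 0 ⇒ v_esc = √(2GM / r).
v_esc = √(2 · 7.762e+12 / 7.977e+11) m/s ≈ 4.411 m/s = 4.411 m/s.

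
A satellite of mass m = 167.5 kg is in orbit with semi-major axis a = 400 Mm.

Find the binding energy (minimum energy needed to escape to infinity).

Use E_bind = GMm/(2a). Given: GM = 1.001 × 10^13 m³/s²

Convert to SI: a = 400 Mm = 4e+08 m.
Total orbital energy is E = −GMm/(2a); binding energy is E_bind = −E = GMm/(2a).
E_bind = 1.001e+13 · 167.5 / (2 · 4e+08) J ≈ 2.096e+06 J = 2.096 MJ.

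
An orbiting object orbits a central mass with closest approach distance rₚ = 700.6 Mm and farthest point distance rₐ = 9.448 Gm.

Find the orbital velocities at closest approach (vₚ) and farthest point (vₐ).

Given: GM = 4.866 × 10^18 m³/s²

Convert to SI: rₚ = 700.6 Mm = 7.006e+08 m; rₐ = 9.448 Gm = 9.448e+09 m.
Use the vis-viva equation v² = GM(2/r − 1/a) with a = (rₚ + rₐ)/2 = (7.006e+08 + 9.448e+09)/2 = 5.0743e+09 m.
vₚ = √(GM · (2/rₚ − 1/a)) = √(4.866e+18 · (2/7.006e+08 − 1/5.0743e+09)) m/s ≈ 1.137e+05 m/s = 113.7 km/s.
vₐ = √(GM · (2/rₐ − 1/a)) = √(4.866e+18 · (2/9.448e+09 − 1/5.0743e+09)) m/s ≈ 8433 m/s = 8.433 km/s.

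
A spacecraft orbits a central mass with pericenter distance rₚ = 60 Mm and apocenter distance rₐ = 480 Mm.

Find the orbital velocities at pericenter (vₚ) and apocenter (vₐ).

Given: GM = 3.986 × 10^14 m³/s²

Convert to SI: rₚ = 60 Mm = 6e+07 m; rₐ = 480 Mm = 4.8e+08 m.
Use the vis-viva equation v² = GM(2/r − 1/a) with a = (rₚ + rₐ)/2 = (6e+07 + 4.8e+08)/2 = 2.7e+08 m.
vₚ = √(GM · (2/rₚ − 1/a)) = √(3.986e+14 · (2/6e+07 − 1/2.7e+08)) m/s ≈ 3437 m/s = 3.437 km/s.
vₐ = √(GM · (2/rₐ − 1/a)) = √(3.986e+14 · (2/4.8e+08 − 1/2.7e+08)) m/s ≈ 429.6 m/s = 429.6 m/s.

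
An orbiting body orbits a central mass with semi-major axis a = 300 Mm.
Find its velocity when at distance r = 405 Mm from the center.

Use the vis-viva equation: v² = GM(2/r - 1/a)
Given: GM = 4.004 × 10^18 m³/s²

Convert to SI: a = 300 Mm = 3e+08 m; r = 405 Mm = 4.05e+08 m.
Vis-viva: v = √(GM · (2/r − 1/a)).
2/r − 1/a = 2/4.05e+08 − 1/3e+08 = 1.60494e-09 m⁻¹.
v = √(4.004e+18 · 1.60494e-09) m/s ≈ 8.016e+04 m/s = 80.16 km/s.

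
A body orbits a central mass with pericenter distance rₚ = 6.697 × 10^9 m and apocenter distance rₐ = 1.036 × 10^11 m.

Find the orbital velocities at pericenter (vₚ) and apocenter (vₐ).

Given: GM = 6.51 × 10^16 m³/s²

Use the vis-viva equation v² = GM(2/r − 1/a) with a = (rₚ + rₐ)/2 = (6.697e+09 + 1.036e+11)/2 = 5.51485e+10 m.
vₚ = √(GM · (2/rₚ − 1/a)) = √(6.51e+16 · (2/6.697e+09 − 1/5.51485e+10)) m/s ≈ 4273 m/s = 4.273 km/s.
vₐ = √(GM · (2/rₐ − 1/a)) = √(6.51e+16 · (2/1.036e+11 − 1/5.51485e+10)) m/s ≈ 276.2 m/s = 276.2 m/s.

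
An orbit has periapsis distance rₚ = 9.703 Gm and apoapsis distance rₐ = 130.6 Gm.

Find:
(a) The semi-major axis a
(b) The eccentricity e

Convert to SI: rₚ = 9.703 Gm = 9.703e+09 m; rₐ = 130.6 Gm = 1.306e+11 m.
(a) a = (rₚ + rₐ) / 2 = (9.703e+09 + 1.306e+11) / 2 ≈ 7.015e+10 m = 70.15 Gm.
(b) e = (rₐ − rₚ) / (rₐ + rₚ) = (1.306e+11 − 9.703e+09) / (1.306e+11 + 9.703e+09) ≈ 0.8617.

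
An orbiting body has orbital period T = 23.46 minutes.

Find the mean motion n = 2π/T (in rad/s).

Convert to SI: T = 23.46 minutes = 1407.6 s.
n = 2π / T.
n = 2π / 1407.6 s ≈ 0.004464 rad/s.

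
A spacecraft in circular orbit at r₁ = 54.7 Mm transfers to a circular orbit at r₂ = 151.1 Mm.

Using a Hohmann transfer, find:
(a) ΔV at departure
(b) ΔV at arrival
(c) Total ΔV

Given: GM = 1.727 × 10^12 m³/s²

Convert to SI: r₁ = 54.7 Mm = 5.47e+07 m; r₂ = 151.1 Mm = 1.511e+08 m.
Transfer semi-major axis: a_t = (r₁ + r₂)/2 = (5.47e+07 + 1.511e+08)/2 = 1.029e+08 m.
Circular speeds: v₁ = √(GM/r₁) = 177.686 m/s, v₂ = √(GM/r₂) = 106.909 m/s.
Transfer speeds (vis-viva v² = GM(2/r − 1/a_t)): v₁ᵗ = 215.316 m/s, v₂ᵗ = 77.9471 m/s.
(a) ΔV₁ = |v₁ᵗ − v₁| ≈ 37.63 m/s = 37.63 m/s.
(b) ΔV₂ = |v₂ − v₂ᵗ| ≈ 28.96 m/s = 28.96 m/s.
(c) ΔV_total = ΔV₁ + ΔV₂ ≈ 66.59 m/s = 66.59 m/s.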